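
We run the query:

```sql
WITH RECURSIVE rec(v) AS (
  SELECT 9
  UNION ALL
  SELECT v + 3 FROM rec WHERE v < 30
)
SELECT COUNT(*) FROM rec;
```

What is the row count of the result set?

8

Base: v=9.
Iteration 1: 9 < 30 holds -> v = 9 + 3 = 12.
Iteration 2: 12 < 30 holds -> v = 12 + 3 = 15.
Iteration 3: 15 < 30 holds -> v = 15 + 3 = 18.
Iteration 4: 18 < 30 holds -> v = 18 + 3 = 21.
Iteration 5: 21 < 30 holds -> v = 21 + 3 = 24.
Iteration 6: 24 < 30 holds -> v = 24 + 3 = 27.
Iteration 7: 27 < 30 holds -> v = 27 + 3 = 30.
Iteration 8: 30 < 30 fails; recursion stops.
Total rows emitted: 8.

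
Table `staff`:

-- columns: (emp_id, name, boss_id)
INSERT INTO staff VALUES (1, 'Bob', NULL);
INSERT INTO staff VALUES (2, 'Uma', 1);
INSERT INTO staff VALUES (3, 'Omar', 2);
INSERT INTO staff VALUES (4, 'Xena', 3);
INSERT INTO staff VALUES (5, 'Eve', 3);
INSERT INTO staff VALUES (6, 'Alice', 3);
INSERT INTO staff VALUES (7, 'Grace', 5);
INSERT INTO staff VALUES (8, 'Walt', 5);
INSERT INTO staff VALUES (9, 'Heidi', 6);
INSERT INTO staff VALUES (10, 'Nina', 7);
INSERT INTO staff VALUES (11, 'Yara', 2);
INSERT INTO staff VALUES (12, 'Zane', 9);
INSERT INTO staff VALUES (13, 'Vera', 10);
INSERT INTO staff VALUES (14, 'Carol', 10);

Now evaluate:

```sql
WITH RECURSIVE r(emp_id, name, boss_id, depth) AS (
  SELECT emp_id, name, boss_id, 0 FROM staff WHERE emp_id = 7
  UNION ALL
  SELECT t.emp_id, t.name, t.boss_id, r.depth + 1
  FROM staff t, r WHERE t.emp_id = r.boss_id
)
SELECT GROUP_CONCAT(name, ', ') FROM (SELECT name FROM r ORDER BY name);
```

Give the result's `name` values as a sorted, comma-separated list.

Base: emp_id=7 (Grace), boss_id=5, depth 0.
Iteration 1: join on emp_id=5 -> Eve (id 5, boss_id=3, depth 1).
Iteration 2: join on emp_id=3 -> Omar (id 3, boss_id=2, depth 2).
Iteration 3: join on emp_id=2 -> Uma (id 2, boss_id=1, depth 3).
Iteration 4: join on emp_id=1 -> Bob (id 1, boss_id=NULL, depth 4).
Iteration 5: boss_id is NULL; no match; recursion stops.

Bob, Eve, Grace, Omar, Uma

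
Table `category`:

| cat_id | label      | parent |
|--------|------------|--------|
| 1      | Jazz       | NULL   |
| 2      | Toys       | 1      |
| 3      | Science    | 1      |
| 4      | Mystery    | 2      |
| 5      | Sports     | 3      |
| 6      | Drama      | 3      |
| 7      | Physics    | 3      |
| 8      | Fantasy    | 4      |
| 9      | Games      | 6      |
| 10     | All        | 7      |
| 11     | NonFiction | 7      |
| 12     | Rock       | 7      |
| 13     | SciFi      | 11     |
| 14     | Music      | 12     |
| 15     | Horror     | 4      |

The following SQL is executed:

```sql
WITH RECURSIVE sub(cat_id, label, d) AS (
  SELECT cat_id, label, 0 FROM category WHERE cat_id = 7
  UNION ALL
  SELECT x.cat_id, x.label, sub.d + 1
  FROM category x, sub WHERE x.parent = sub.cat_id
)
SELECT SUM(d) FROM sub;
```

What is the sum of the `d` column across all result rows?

7

Base: cat_id=7 (Physics) at d 0.
Iteration 1: rows with parent in {7} -> All (id 10, d 1), NonFiction (id 11, d 1), Rock (id 12, d 1).
Iteration 2: rows with parent in {10,11,12} -> SciFi (id 13, d 2), Music (id 14, d 2).
Iteration 3: no rows with parent in {13,14}; recursion stops.
SUM(d) = 0 + 1 + 1 + 1 + 2 + 2 = 7.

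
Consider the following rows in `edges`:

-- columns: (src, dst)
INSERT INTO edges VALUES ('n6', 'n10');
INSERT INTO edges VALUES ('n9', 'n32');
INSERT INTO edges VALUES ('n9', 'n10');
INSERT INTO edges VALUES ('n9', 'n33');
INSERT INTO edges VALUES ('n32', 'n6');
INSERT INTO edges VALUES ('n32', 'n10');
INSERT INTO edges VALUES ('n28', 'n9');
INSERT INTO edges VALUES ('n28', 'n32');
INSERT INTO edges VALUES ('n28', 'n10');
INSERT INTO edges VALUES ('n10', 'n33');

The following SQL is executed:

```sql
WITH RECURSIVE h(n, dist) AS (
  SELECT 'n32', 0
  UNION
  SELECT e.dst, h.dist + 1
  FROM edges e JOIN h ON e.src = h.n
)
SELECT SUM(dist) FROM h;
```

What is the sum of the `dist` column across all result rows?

9

Base: (n32, dist=0).
Iteration 1: edges from {n32} -> (n10, dist=1), (n6, dist=1).
Iteration 2: edges from {n10,n6} -> (n10, dist=2), (n33, dist=2).
Iteration 3: edges from {n10,n33} -> (n33, dist=3).
Iteration 4: no outgoing edges from {n33}; recursion stops.
SUM(dist) = 0 + 1 + 1 + 2 + 2 + 3 = 9.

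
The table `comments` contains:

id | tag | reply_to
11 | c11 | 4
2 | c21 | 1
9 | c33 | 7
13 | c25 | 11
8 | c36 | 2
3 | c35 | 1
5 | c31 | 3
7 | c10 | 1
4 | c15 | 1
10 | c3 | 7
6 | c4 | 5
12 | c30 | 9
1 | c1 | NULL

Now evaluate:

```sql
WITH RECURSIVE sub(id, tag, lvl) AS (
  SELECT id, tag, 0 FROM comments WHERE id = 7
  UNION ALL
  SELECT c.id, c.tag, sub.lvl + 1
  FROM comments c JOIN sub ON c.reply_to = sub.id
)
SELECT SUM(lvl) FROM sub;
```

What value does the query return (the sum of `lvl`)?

Base: id=7 (c10) at lvl 0.
Iteration 1: rows with reply_to in {7} -> c33 (id 9, lvl 1), c3 (id 10, lvl 1).
Iteration 2: rows with reply_to in {9,10} -> c30 (id 12, lvl 2).
Iteration 3: no rows with reply_to in {12}; recursion stops.
SUM(lvl) = 0 + 1 + 1 + 2 = 4.

4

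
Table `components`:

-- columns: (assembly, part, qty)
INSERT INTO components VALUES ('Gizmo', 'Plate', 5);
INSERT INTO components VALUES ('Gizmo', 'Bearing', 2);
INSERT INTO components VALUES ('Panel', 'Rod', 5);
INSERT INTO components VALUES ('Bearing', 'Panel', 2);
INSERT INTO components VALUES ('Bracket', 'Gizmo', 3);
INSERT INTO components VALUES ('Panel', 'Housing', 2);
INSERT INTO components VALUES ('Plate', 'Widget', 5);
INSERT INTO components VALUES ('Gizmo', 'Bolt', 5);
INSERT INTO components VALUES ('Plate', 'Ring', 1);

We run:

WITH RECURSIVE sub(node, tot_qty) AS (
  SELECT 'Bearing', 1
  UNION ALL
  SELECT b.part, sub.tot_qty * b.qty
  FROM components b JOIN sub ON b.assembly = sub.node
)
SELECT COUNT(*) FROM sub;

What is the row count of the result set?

4

Base: (Bearing, tot_qty=1).
Iteration 1: components of {Bearing} -> Panel = 1*2 = 2.
Iteration 2: components of {Panel} -> Housing = 2*2 = 4, Rod = 2*5 = 10.
Iteration 3: no further components; recursion stops.
Total rows emitted: 4.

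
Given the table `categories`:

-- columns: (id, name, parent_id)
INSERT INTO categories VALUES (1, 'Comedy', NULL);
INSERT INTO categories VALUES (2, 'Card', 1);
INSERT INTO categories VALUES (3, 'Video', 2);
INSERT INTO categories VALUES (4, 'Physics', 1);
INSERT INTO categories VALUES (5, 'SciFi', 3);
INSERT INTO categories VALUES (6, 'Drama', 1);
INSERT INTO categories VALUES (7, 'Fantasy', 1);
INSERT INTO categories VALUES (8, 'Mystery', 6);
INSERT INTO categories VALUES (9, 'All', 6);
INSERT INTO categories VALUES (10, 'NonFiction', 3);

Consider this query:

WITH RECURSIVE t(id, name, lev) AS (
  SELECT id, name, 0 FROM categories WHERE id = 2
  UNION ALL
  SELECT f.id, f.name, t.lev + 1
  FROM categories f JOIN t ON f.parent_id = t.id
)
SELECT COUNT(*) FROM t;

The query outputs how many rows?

4

Base: id=2 (Card) at lev 0.
Iteration 1: rows with parent_id in {2} -> Video (id 3, lev 1).
Iteration 2: rows with parent_id in {3} -> SciFi (id 5, lev 2), NonFiction (id 10, lev 2).
Iteration 3: no rows with parent_id in {5,10}; recursion stops.
Total rows emitted: 4.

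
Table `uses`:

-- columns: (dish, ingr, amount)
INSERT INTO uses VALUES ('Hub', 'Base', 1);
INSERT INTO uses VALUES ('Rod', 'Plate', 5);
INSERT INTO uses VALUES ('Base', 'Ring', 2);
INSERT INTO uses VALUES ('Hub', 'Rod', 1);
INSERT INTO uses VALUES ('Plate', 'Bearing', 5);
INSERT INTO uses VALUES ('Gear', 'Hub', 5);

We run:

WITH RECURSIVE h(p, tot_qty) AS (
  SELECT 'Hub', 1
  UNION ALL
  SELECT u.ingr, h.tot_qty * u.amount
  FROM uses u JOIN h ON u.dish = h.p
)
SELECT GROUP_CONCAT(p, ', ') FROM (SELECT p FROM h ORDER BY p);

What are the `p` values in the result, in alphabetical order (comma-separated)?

Base, Bearing, Hub, Plate, Ring, Rod

Base: (Hub, tot_qty=1).
Iteration 1: components of {Hub} -> Base = 1*1 = 1, Rod = 1*1 = 1.
Iteration 2: components of {Base,Rod} -> Plate = 1*5 = 5, Ring = 1*2 = 2.
Iteration 3: components of {Plate,Ring} -> Bearing = 5*5 = 25.
Iteration 4: no further components; recursion stops.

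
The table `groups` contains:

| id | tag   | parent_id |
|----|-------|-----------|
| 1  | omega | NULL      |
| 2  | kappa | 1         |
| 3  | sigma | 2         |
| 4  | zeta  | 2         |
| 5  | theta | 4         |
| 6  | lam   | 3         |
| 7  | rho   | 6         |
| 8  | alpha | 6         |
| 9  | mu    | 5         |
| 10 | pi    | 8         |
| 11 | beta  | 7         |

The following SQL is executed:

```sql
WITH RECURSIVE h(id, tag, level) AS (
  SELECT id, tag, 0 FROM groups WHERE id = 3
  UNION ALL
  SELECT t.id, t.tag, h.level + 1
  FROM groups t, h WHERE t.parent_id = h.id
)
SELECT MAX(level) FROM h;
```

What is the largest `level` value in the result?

Base: id=3 (sigma) at level 0.
Iteration 1: rows with parent_id in {3} -> lam (id 6, level 1).
Iteration 2: rows with parent_id in {6} -> rho (id 7, level 2), alpha (id 8, level 2).
Iteration 3: rows with parent_id in {7,8} -> pi (id 10, level 3), beta (id 11, level 3).
Iteration 4: no rows with parent_id in {10,11}; recursion stops.
level values: 0, 1, 2, 2, 3, 3; the maximum is 3.

3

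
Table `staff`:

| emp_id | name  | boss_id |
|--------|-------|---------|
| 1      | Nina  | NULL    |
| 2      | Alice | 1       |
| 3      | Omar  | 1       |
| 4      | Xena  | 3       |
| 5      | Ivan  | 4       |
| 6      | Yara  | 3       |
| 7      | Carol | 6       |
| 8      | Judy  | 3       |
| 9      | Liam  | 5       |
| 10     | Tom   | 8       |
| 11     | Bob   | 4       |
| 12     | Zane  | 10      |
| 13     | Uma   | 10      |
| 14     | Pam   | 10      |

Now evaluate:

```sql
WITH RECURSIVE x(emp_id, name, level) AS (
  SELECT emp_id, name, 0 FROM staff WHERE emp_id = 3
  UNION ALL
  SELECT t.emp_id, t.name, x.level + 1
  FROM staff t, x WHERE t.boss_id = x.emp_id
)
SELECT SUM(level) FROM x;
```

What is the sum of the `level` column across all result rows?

Base: emp_id=3 (Omar) at level 0.
Iteration 1: rows with boss_id in {3} -> Xena (id 4, level 1), Yara (id 6, level 1), Judy (id 8, level 1).
Iteration 2: rows with boss_id in {4,6,8} -> Ivan (id 5, level 2), Carol (id 7, level 2), Tom (id 10, level 2), Bob (id 11, level 2).
Iteration 3: rows with boss_id in {5,7,10,11} -> Liam (id 9, level 3), Zane (id 12, level 3), Uma (id 13, level 3), Pam (id 14, level 3).
Iteration 4: no rows with boss_id in {9,12,13,14}; recursion stops.
SUM(level) = 0 + 1 + 1 + 1 + 2 + 2 + 2 + 2 + 3 + 3 + 3 + 3 = 23.

23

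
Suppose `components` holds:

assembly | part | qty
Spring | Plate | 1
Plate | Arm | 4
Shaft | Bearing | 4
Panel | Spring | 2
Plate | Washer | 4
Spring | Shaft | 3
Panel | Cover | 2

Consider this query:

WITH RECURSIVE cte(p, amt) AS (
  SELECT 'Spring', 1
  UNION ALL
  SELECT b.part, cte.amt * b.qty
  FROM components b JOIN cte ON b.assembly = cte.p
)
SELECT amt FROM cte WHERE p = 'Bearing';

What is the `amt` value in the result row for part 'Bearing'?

Base: (Spring, amt=1).
Iteration 1: components of {Spring} -> Plate = 1*1 = 1, Shaft = 1*3 = 3.
Iteration 2: components of {Plate,Shaft} -> Arm = 1*4 = 4, Bearing = 3*4 = 12, Washer = 1*4 = 4.
Iteration 3: no further components; recursion stops.

12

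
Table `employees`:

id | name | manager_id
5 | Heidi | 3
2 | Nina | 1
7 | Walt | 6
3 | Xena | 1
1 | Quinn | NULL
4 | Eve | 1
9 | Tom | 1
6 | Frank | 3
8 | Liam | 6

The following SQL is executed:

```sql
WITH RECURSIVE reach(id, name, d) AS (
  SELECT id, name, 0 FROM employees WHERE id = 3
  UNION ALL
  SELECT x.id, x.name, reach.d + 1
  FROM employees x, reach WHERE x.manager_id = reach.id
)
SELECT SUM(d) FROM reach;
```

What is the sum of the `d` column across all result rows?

6

Base: id=3 (Xena) at d 0.
Iteration 1: rows with manager_id in {3} -> Heidi (id 5, d 1), Frank (id 6, d 1).
Iteration 2: rows with manager_id in {5,6} -> Walt (id 7, d 2), Liam (id 8, d 2).
Iteration 3: no rows with manager_id in {7,8}; recursion stops.
SUM(d) = 0 + 1 + 1 + 2 + 2 = 6.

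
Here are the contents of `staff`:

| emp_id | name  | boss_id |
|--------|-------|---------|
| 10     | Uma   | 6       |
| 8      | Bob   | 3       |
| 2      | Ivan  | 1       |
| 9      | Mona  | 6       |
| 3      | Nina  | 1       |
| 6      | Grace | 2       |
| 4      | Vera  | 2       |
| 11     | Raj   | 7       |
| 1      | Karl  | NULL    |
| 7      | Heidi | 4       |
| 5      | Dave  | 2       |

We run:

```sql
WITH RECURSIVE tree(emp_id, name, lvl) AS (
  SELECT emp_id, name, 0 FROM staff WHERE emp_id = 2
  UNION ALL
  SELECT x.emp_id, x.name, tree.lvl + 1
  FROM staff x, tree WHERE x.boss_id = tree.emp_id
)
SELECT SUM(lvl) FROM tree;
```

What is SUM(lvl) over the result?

12

Base: emp_id=2 (Ivan) at lvl 0.
Iteration 1: rows with boss_id in {2} -> Vera (id 4, lvl 1), Dave (id 5, lvl 1), Grace (id 6, lvl 1).
Iteration 2: rows with boss_id in {4,5,6} -> Heidi (id 7, lvl 2), Mona (id 9, lvl 2), Uma (id 10, lvl 2).
Iteration 3: rows with boss_id in {7,9,10} -> Raj (id 11, lvl 3).
Iteration 4: no rows with boss_id in {11}; recursion stops.
SUM(lvl) = 0 + 1 + 1 + 1 + 2 + 2 + 2 + 3 = 12.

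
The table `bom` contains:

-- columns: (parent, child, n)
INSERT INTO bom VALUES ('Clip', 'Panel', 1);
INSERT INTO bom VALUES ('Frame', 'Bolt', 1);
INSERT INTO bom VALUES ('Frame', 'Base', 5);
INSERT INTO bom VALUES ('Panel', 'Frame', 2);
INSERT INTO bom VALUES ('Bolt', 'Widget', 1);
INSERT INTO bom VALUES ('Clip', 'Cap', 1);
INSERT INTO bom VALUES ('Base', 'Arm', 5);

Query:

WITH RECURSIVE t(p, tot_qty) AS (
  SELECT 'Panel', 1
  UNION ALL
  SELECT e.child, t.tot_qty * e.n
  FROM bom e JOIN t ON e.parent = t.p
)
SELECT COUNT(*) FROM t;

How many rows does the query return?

Base: (Panel, tot_qty=1).
Iteration 1: components of {Panel} -> Frame = 1*2 = 2.
Iteration 2: components of {Frame} -> Base = 2*5 = 10, Bolt = 2*1 = 2.
Iteration 3: components of {Base,Bolt} -> Arm = 10*5 = 50, Widget = 2*1 = 2.
Iteration 4: no further components; recursion stops.
Total rows emitted: 6.

6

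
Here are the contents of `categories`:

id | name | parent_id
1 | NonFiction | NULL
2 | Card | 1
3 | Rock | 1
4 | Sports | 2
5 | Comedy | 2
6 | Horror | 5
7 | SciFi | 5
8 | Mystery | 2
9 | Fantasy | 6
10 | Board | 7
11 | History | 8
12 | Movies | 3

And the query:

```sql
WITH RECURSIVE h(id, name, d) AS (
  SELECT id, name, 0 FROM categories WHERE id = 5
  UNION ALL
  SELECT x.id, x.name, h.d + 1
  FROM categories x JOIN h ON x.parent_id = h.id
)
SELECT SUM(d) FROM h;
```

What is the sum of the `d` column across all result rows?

6

Base: id=5 (Comedy) at d 0.
Iteration 1: rows with parent_id in {5} -> Horror (id 6, d 1), SciFi (id 7, d 1).
Iteration 2: rows with parent_id in {6,7} -> Fantasy (id 9, d 2), Board (id 10, d 2).
Iteration 3: no rows with parent_id in {9,10}; recursion stops.
SUM(d) = 0 + 1 + 1 + 2 + 2 = 6.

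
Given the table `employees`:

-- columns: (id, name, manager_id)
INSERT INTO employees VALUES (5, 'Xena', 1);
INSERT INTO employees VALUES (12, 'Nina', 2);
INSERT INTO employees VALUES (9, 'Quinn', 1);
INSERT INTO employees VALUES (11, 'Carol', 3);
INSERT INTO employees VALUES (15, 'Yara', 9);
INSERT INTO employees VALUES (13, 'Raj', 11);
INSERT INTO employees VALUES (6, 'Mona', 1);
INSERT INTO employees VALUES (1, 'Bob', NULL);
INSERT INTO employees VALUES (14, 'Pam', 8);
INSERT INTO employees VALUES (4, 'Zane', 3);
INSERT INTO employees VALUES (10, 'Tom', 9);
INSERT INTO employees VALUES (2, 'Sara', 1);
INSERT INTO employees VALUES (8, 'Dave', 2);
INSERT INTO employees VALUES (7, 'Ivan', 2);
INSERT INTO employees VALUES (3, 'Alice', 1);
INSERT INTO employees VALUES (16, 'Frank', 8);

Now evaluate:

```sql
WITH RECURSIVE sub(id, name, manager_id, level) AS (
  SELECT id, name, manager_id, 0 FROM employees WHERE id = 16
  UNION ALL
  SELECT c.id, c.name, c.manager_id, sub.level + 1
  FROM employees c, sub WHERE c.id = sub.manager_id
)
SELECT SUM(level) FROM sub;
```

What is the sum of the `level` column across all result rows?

Base: id=16 (Frank), manager_id=8, level 0.
Iteration 1: join on id=8 -> Dave (id 8, manager_id=2, level 1).
Iteration 2: join on id=2 -> Sara (id 2, manager_id=1, level 2).
Iteration 3: join on id=1 -> Bob (id 1, manager_id=NULL, level 3).
Iteration 4: manager_id is NULL; no match; recursion stops.
SUM(level) = 0 + 1 + 2 + 3 = 6.

6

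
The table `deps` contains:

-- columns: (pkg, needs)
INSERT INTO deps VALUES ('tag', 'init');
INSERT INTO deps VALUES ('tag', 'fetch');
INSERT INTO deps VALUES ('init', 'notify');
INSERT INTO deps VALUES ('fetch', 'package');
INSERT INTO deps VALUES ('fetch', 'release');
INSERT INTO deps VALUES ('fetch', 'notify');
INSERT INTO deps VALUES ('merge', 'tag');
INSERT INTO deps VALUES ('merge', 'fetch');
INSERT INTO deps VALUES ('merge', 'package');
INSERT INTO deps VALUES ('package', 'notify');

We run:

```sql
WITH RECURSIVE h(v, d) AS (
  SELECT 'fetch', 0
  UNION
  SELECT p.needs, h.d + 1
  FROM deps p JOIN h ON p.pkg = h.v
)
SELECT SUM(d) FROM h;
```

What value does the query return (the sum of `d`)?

5

Base: (fetch, d=0).
Iteration 1: edges from {fetch} -> (notify, d=1), (package, d=1), (release, d=1).
Iteration 2: edges from {notify,package,release} -> (notify, d=2).
Iteration 3: no outgoing edges from {notify}; recursion stops.
SUM(d) = 0 + 1 + 1 + 1 + 2 = 5.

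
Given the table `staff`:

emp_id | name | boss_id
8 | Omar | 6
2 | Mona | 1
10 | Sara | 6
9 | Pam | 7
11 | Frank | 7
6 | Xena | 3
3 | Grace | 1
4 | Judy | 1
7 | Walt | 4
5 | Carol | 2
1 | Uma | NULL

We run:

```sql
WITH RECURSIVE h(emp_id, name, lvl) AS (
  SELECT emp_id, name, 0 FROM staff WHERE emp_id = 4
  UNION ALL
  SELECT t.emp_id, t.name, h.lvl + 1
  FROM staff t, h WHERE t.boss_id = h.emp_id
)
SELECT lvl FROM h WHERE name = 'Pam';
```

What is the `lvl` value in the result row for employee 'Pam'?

2

Base: emp_id=4 (Judy) at lvl 0.
Iteration 1: rows with boss_id in {4} -> Walt (id 7, lvl 1).
Iteration 2: rows with boss_id in {7} -> Pam (id 9, lvl 2), Frank (id 11, lvl 2).
Iteration 3: no rows with boss_id in {9,11}; recursion stops.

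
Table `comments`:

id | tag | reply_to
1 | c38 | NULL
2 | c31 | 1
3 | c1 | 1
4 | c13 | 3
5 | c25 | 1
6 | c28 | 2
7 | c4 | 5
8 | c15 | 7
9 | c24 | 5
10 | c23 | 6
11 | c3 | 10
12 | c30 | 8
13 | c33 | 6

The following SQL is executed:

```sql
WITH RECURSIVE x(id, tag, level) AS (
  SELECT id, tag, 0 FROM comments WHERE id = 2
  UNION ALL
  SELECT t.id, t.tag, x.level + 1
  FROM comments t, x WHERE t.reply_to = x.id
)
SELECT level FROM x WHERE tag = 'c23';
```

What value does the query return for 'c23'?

2

Base: id=2 (c31) at level 0.
Iteration 1: rows with reply_to in {2} -> c28 (id 6, level 1).
Iteration 2: rows with reply_to in {6} -> c23 (id 10, level 2), c33 (id 13, level 2).
Iteration 3: rows with reply_to in {10,13} -> c3 (id 11, level 3).
Iteration 4: no rows with reply_to in {11}; recursion stops.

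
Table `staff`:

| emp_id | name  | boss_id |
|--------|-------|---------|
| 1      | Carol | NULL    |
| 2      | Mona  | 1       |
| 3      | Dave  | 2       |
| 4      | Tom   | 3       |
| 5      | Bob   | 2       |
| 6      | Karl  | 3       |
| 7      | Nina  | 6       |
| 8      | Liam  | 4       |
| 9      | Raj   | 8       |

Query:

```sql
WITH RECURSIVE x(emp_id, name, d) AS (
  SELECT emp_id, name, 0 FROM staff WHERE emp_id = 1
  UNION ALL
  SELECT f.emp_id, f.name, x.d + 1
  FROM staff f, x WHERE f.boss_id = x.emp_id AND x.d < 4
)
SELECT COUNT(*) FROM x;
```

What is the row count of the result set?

8

Base: emp_id=1 (Carol) at d 0.
Iteration 1: rows with boss_id in {1} -> Mona (id 2, d 1).
Iteration 2: rows with boss_id in {2} -> Dave (id 3, d 2), Bob (id 5, d 2).
Iteration 3: rows with boss_id in {3,5} -> Tom (id 4, d 3), Karl (id 6, d 3).
Iteration 4: rows with boss_id in {4,6} -> Nina (id 7, d 4), Liam (id 8, d 4).
Iteration 5: d < 4 fails for all current rows; recursion stops.
Total rows emitted: 8.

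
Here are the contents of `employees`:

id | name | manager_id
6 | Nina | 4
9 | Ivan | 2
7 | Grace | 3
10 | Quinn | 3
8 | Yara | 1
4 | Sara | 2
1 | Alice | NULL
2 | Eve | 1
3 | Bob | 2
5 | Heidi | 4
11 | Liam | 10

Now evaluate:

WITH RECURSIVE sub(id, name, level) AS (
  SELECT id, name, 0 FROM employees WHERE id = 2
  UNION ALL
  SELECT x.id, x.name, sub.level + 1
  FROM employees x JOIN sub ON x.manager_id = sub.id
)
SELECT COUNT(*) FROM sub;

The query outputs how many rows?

Base: id=2 (Eve) at level 0.
Iteration 1: rows with manager_id in {2} -> Bob (id 3, level 1), Sara (id 4, level 1), Ivan (id 9, level 1).
Iteration 2: rows with manager_id in {3,4,9} -> Heidi (id 5, level 2), Nina (id 6, level 2), Grace (id 7, level 2), Quinn (id 10, level 2).
Iteration 3: rows with manager_id in {5,6,7,10} -> Liam (id 11, level 3).
Iteration 4: no rows with manager_id in {11}; recursion stops.
Total rows emitted: 9.

9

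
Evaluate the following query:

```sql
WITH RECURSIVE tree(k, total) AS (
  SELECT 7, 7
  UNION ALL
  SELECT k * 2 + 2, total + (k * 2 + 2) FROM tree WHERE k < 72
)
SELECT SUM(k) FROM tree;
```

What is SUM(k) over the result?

269

Base: k=7, total=7.
Iteration 1: 7 < 72 holds -> k = 7 * 2 + 2 = 16, total = 7 + 16 = 23.
Iteration 2: 16 < 72 holds -> k = 16 * 2 + 2 = 34, total = 23 + 34 = 57.
Iteration 3: 34 < 72 holds -> k = 34 * 2 + 2 = 70, total = 57 + 70 = 127.
Iteration 4: 70 < 72 holds -> k = 70 * 2 + 2 = 142, total = 127 + 142 = 269.
Iteration 5: 142 < 72 fails; recursion stops.
SUM(k) = 7 + 16 + 34 + 70 + 142 = 269.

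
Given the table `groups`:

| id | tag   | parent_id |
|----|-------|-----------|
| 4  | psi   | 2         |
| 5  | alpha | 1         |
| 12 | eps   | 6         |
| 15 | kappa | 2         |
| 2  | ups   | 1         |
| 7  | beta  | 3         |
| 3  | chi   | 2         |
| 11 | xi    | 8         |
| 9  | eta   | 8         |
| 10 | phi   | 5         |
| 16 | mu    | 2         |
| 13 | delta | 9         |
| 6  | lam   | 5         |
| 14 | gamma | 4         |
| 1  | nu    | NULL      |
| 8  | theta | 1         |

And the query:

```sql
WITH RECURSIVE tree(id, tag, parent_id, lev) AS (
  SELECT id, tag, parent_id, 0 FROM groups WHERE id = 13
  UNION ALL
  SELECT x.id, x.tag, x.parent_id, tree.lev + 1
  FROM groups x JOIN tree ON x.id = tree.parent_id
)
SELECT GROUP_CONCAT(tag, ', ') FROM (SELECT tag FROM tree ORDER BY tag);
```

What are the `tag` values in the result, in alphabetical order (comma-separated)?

delta, eta, nu, theta

Base: id=13 (delta), parent_id=9, lev 0.
Iteration 1: join on id=9 -> eta (id 9, parent_id=8, lev 1).
Iteration 2: join on id=8 -> theta (id 8, parent_id=1, lev 2).
Iteration 3: join on id=1 -> nu (id 1, parent_id=NULL, lev 3).
Iteration 4: parent_id is NULL; no match; recursion stops.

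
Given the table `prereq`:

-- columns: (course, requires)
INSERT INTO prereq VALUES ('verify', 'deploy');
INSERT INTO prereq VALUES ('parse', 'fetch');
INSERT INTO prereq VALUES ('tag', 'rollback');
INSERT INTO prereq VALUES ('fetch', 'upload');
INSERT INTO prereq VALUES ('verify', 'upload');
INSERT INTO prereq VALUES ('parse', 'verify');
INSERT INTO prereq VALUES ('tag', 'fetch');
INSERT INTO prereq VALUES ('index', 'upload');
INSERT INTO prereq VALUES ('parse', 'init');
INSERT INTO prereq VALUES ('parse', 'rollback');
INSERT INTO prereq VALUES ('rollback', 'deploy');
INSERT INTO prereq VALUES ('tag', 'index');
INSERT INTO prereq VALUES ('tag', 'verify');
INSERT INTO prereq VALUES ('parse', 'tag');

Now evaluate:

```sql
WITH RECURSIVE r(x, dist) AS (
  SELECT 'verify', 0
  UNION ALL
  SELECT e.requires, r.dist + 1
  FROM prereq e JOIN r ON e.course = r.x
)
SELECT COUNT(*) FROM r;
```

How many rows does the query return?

Base: (verify, dist=0).
Iteration 1: edges from {verify} -> (deploy, dist=1), (upload, dist=1).
Iteration 2: no outgoing edges from {deploy,upload}; recursion stops.
Total rows emitted: 3.

3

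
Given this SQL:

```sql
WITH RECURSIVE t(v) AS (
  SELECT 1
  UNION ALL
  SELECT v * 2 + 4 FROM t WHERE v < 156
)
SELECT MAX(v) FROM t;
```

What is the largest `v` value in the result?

156

Base: v=1.
Iteration 1: 1 < 156 holds -> v = 1 * 2 + 4 = 6.
Iteration 2: 6 < 156 holds -> v = 6 * 2 + 4 = 16.
Iteration 3: 16 < 156 holds -> v = 16 * 2 + 4 = 36.
Iteration 4: 36 < 156 holds -> v = 36 * 2 + 4 = 76.
Iteration 5: 76 < 156 holds -> v = 76 * 2 + 4 = 156.
Iteration 6: 156 < 156 fails; recursion stops.
v values: 1, 6, 16, 36, 76, 156; the maximum is 156.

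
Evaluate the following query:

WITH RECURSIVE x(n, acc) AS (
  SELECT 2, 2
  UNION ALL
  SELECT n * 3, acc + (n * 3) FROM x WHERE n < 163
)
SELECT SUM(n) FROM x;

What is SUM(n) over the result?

728

Base: n=2, acc=2.
Iteration 1: 2 < 163 holds -> n = 2 * 3 = 6, acc = 2 + 6 = 8.
Iteration 2: 6 < 163 holds -> n = 6 * 3 = 18, acc = 8 + 18 = 26.
Iteration 3: 18 < 163 holds -> n = 18 * 3 = 54, acc = 26 + 54 = 80.
Iteration 4: 54 < 163 holds -> n = 54 * 3 = 162, acc = 80 + 162 = 242.
Iteration 5: 162 < 163 holds -> n = 162 * 3 = 486, acc = 242 + 486 = 728.
Iteration 6: 486 < 163 fails; recursion stops.
SUM(n) = 2 + 6 + 18 + 54 + 162 + 486 = 728.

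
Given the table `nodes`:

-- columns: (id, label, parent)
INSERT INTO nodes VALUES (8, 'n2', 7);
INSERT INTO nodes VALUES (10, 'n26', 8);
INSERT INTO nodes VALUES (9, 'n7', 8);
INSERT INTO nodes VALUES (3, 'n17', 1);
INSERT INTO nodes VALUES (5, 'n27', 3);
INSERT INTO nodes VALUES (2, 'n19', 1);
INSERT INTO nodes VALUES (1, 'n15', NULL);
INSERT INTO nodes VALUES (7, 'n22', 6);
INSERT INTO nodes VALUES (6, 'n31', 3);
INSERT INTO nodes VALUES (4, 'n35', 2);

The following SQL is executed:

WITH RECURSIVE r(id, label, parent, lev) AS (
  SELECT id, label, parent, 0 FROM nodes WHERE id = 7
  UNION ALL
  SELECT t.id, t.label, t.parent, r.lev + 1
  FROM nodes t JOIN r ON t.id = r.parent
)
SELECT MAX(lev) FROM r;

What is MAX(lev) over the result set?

3

Base: id=7 (n22), parent=6, lev 0.
Iteration 1: join on id=6 -> n31 (id 6, parent=3, lev 1).
Iteration 2: join on id=3 -> n17 (id 3, parent=1, lev 2).
Iteration 3: join on id=1 -> n15 (id 1, parent=NULL, lev 3).
Iteration 4: parent is NULL; no match; recursion stops.
lev values: 0, 1, 2, 3; the maximum is 3.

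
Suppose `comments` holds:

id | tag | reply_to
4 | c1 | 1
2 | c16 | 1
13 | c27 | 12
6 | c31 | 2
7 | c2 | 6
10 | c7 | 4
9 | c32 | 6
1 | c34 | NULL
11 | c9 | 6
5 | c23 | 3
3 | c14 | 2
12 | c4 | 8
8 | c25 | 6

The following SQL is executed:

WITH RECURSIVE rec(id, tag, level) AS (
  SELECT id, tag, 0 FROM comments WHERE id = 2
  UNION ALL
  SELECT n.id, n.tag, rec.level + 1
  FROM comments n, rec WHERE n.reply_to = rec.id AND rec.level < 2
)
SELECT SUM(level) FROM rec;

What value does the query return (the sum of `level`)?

Base: id=2 (c16) at level 0.
Iteration 1: rows with reply_to in {2} -> c14 (id 3, level 1), c31 (id 6, level 1).
Iteration 2: rows with reply_to in {3,6} -> c23 (id 5, level 2), c2 (id 7, level 2), c25 (id 8, level 2), c32 (id 9, level 2), c9 (id 11, level 2).
Iteration 3: level < 2 fails for all current rows; recursion stops.
SUM(level) = 0 + 1 + 1 + 2 + 2 + 2 + 2 + 2 = 12.

12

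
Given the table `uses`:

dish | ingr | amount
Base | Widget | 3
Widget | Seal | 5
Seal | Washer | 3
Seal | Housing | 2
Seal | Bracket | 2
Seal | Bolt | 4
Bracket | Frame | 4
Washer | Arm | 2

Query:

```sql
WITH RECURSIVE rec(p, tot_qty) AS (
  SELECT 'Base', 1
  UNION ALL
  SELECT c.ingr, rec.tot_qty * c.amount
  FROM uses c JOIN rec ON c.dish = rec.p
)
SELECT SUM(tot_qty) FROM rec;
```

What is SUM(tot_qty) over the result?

Base: (Base, tot_qty=1).
Iteration 1: components of {Base} -> Widget = 1*3 = 3.
Iteration 2: components of {Widget} -> Seal = 3*5 = 15.
Iteration 3: components of {Seal} -> Bolt = 15*4 = 60, Bracket = 15*2 = 30, Housing = 15*2 = 30, Washer = 15*3 = 45.
Iteration 4: components of {Bolt,Bracket,Housing,Washer} -> Arm = 45*2 = 90, Frame = 30*4 = 120.
Iteration 5: no further components; recursion stops.
SUM(tot_qty) = 1 + 3 + 15 + 45 + 30 + 30 + 60 + 90 + 120 = 394.

394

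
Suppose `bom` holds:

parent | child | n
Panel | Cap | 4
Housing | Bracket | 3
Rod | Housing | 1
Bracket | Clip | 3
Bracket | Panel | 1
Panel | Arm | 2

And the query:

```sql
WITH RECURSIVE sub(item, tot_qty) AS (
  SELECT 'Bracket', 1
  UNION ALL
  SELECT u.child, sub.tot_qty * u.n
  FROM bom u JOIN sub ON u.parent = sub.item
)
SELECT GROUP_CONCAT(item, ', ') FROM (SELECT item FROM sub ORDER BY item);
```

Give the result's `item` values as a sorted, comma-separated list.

Base: (Bracket, tot_qty=1).
Iteration 1: components of {Bracket} -> Clip = 1*3 = 3, Panel = 1*1 = 1.
Iteration 2: components of {Clip,Panel} -> Arm = 1*2 = 2, Cap = 1*4 = 4.
Iteration 3: no further components; recursion stops.

Arm, Bracket, Cap, Clip, Panel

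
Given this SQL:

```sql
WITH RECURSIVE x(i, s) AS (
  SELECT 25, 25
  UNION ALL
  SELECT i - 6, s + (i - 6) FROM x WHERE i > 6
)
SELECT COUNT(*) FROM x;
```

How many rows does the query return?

5

Base: i=25, s=25.
Iteration 1: 25 > 6 holds -> i = 25 - 6 = 19, s = 25 + 19 = 44.
Iteration 2: 19 > 6 holds -> i = 19 - 6 = 13, s = 44 + 13 = 57.
Iteration 3: 13 > 6 holds -> i = 13 - 6 = 7, s = 57 + 7 = 64.
Iteration 4: 7 > 6 holds -> i = 7 - 6 = 1, s = 64 + 1 = 65.
Iteration 5: 1 > 6 fails; recursion stops.
Total rows emitted: 5.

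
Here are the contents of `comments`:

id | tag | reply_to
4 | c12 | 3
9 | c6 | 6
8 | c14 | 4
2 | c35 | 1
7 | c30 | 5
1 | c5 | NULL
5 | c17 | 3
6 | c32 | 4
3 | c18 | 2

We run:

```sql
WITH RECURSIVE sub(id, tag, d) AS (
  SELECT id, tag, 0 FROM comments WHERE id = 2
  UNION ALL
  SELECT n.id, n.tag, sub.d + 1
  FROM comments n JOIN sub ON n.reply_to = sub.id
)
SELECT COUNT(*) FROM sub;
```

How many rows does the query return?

8

Base: id=2 (c35) at d 0.
Iteration 1: rows with reply_to in {2} -> c18 (id 3, d 1).
Iteration 2: rows with reply_to in {3} -> c12 (id 4, d 2), c17 (id 5, d 2).
Iteration 3: rows with reply_to in {4,5} -> c32 (id 6, d 3), c30 (id 7, d 3), c14 (id 8, d 3).
Iteration 4: rows with reply_to in {6,7,8} -> c6 (id 9, d 4).
Iteration 5: no rows with reply_to in {9}; recursion stops.
Total rows emitted: 8.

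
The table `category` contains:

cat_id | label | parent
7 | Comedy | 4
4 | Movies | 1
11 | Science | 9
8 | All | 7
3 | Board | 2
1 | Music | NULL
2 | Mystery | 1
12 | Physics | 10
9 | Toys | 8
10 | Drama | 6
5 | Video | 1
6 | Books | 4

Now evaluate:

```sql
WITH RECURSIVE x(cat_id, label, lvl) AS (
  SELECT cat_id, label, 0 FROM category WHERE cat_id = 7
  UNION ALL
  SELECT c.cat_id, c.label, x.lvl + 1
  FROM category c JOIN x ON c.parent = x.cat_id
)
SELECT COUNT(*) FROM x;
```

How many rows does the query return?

Base: cat_id=7 (Comedy) at lvl 0.
Iteration 1: rows with parent in {7} -> All (id 8, lvl 1).
Iteration 2: rows with parent in {8} -> Toys (id 9, lvl 2).
Iteration 3: rows with parent in {9} -> Science (id 11, lvl 3).
Iteration 4: no rows with parent in {11}; recursion stops.
Total rows emitted: 4.

4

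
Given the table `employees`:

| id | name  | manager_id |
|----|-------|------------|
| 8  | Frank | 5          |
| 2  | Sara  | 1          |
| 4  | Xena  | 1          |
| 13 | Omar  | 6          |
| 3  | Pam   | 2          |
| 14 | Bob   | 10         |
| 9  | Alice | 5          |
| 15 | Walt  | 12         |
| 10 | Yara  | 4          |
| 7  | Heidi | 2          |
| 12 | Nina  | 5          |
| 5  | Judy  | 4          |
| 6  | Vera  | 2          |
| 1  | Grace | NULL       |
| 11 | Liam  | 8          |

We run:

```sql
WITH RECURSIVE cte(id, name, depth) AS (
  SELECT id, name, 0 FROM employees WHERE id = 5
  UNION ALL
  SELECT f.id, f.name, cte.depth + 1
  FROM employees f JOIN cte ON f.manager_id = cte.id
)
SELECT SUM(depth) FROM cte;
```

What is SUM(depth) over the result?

Base: id=5 (Judy) at depth 0.
Iteration 1: rows with manager_id in {5} -> Frank (id 8, depth 1), Alice (id 9, depth 1), Nina (id 12, depth 1).
Iteration 2: rows with manager_id in {8,9,12} -> Liam (id 11, depth 2), Walt (id 15, depth 2).
Iteration 3: no rows with manager_id in {11,15}; recursion stops.
SUM(depth) = 0 + 1 + 1 + 1 + 2 + 2 = 7.

7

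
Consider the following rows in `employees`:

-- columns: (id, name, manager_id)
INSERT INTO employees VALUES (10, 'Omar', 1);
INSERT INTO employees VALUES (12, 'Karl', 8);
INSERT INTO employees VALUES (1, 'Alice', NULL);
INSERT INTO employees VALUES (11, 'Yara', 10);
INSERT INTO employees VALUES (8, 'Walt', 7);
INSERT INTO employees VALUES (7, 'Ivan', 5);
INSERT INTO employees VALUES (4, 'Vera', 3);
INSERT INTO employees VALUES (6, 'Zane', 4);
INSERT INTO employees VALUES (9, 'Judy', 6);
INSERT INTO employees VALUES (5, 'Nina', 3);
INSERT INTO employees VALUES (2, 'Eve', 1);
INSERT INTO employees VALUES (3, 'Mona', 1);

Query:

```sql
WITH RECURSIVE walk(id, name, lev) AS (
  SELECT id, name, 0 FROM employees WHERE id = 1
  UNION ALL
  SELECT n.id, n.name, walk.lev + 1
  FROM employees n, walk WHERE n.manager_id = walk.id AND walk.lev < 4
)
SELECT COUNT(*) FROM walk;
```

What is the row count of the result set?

11

Base: id=1 (Alice) at lev 0.
Iteration 1: rows with manager_id in {1} -> Eve (id 2, lev 1), Mona (id 3, lev 1), Omar (id 10, lev 1).
Iteration 2: rows with manager_id in {2,3,10} -> Vera (id 4, lev 2), Nina (id 5, lev 2), Yara (id 11, lev 2).
Iteration 3: rows with manager_id in {4,5,11} -> Zane (id 6, lev 3), Ivan (id 7, lev 3).
Iteration 4: rows with manager_id in {6,7} -> Walt (id 8, lev 4), Judy (id 9, lev 4).
Iteration 5: lev < 4 fails for all current rows; recursion stops.
Total rows emitted: 11.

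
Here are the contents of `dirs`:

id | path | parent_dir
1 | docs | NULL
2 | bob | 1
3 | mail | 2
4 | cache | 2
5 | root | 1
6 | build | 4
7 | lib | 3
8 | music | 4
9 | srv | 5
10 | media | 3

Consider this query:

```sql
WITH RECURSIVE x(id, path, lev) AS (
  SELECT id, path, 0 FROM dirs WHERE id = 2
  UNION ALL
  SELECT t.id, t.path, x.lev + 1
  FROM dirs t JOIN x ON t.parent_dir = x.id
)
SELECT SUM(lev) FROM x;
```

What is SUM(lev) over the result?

Base: id=2 (bob) at lev 0.
Iteration 1: rows with parent_dir in {2} -> mail (id 3, lev 1), cache (id 4, lev 1).
Iteration 2: rows with parent_dir in {3,4} -> build (id 6, lev 2), lib (id 7, lev 2), music (id 8, lev 2), media (id 10, lev 2).
Iteration 3: no rows with parent_dir in {6,7,8,10}; recursion stops.
SUM(lev) = 0 + 1 + 1 + 2 + 2 + 2 + 2 = 10.

10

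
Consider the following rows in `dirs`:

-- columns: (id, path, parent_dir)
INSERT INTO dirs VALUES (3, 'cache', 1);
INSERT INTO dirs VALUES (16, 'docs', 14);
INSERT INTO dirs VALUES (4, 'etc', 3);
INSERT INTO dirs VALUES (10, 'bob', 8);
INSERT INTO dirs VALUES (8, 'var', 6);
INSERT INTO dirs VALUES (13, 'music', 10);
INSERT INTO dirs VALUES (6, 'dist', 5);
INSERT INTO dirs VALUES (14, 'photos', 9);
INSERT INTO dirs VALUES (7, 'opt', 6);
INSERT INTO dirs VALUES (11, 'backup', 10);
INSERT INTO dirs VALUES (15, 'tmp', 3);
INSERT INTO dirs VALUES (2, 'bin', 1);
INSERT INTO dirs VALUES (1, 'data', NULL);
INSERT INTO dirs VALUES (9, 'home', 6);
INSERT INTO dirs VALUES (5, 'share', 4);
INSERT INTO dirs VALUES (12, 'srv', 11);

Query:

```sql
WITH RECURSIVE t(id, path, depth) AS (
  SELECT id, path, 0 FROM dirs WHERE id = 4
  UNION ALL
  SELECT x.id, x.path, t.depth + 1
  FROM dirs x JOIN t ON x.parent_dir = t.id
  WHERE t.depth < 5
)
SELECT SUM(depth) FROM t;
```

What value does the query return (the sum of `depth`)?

35

Base: id=4 (etc) at depth 0.
Iteration 1: rows with parent_dir in {4} -> share (id 5, depth 1).
Iteration 2: rows with parent_dir in {5} -> dist (id 6, depth 2).
Iteration 3: rows with parent_dir in {6} -> opt (id 7, depth 3), var (id 8, depth 3), home (id 9, depth 3).
Iteration 4: rows with parent_dir in {7,8,9} -> bob (id 10, depth 4), photos (id 14, depth 4).
Iteration 5: rows with parent_dir in {10,14} -> backup (id 11, depth 5), music (id 13, depth 5), docs (id 16, depth 5).
Iteration 6: depth < 5 fails for all current rows; recursion stops.
SUM(depth) = 0 + 1 + 2 + 3 + 3 + 3 + 4 + 4 + 5 + 5 + 5 = 35.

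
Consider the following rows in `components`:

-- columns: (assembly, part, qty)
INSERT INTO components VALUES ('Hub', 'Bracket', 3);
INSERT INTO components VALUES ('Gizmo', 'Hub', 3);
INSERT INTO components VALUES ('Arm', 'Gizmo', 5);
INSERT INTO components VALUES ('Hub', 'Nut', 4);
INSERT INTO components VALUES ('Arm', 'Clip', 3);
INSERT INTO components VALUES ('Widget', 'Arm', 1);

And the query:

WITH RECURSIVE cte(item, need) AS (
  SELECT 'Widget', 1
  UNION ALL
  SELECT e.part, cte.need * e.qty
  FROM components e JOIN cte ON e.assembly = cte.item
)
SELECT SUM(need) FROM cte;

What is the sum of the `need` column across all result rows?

Base: (Widget, need=1).
Iteration 1: components of {Widget} -> Arm = 1*1 = 1.
Iteration 2: components of {Arm} -> Clip = 1*3 = 3, Gizmo = 1*5 = 5.
Iteration 3: components of {Clip,Gizmo} -> Hub = 5*3 = 15.
Iteration 4: components of {Hub} -> Bracket = 15*3 = 45, Nut = 15*4 = 60.
Iteration 5: no further components; recursion stops.
SUM(need) = 1 + 1 + 5 + 3 + 15 + 45 + 60 = 130.

130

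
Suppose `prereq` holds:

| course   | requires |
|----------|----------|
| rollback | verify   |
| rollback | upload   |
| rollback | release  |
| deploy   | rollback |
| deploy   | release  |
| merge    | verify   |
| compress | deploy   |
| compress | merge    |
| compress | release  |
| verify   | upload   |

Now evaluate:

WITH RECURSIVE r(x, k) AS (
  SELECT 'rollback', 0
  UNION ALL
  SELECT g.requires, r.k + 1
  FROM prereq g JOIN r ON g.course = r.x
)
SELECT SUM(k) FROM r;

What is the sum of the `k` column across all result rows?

5

Base: (rollback, k=0).
Iteration 1: edges from {rollback} -> (release, k=1), (upload, k=1), (verify, k=1).
Iteration 2: edges from {release,upload,verify} -> (upload, k=2).
Iteration 3: no outgoing edges from {upload}; recursion stops.
SUM(k) = 0 + 1 + 1 + 1 + 2 = 5.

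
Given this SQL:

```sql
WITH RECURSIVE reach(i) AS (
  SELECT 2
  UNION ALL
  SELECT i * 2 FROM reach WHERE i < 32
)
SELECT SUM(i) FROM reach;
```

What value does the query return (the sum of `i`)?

Base: i=2.
Iteration 1: 2 < 32 holds -> i = 2 * 2 = 4.
Iteration 2: 4 < 32 holds -> i = 4 * 2 = 8.
Iteration 3: 8 < 32 holds -> i = 8 * 2 = 16.
Iteration 4: 16 < 32 holds -> i = 16 * 2 = 32.
Iteration 5: 32 < 32 fails; recursion stops.
SUM(i) = 2 + 4 + 8 + 16 + 32 = 62.

62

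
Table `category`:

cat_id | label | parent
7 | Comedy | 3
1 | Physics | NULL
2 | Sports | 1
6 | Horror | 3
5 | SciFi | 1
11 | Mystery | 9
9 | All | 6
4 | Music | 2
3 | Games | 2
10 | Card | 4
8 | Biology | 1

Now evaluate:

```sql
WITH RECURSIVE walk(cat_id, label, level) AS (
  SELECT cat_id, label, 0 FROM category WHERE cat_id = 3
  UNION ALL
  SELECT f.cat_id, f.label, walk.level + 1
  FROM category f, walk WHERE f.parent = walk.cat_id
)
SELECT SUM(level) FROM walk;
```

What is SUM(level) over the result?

Base: cat_id=3 (Games) at level 0.
Iteration 1: rows with parent in {3} -> Horror (id 6, level 1), Comedy (id 7, level 1).
Iteration 2: rows with parent in {6,7} -> All (id 9, level 2).
Iteration 3: rows with parent in {9} -> Mystery (id 11, level 3).
Iteration 4: no rows with parent in {11}; recursion stops.
SUM(level) = 0 + 1 + 1 + 2 + 3 = 7.

7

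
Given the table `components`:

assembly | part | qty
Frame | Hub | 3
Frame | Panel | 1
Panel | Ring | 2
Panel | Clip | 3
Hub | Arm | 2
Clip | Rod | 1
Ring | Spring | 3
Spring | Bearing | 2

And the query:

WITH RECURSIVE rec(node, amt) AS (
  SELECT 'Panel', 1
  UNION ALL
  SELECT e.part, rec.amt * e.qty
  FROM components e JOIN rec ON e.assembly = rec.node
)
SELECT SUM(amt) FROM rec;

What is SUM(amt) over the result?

Base: (Panel, amt=1).
Iteration 1: components of {Panel} -> Clip = 1*3 = 3, Ring = 1*2 = 2.
Iteration 2: components of {Clip,Ring} -> Rod = 3*1 = 3, Spring = 2*3 = 6.
Iteration 3: components of {Rod,Spring} -> Bearing = 6*2 = 12.
Iteration 4: no further components; recursion stops.
SUM(amt) = 1 + 2 + 3 + 6 + 3 + 12 = 27.

27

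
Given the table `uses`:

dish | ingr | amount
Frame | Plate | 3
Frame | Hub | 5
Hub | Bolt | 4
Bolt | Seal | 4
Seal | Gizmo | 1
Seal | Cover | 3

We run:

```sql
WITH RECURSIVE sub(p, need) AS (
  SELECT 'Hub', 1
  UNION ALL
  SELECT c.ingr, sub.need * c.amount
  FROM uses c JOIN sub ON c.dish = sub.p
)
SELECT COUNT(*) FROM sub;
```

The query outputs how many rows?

5

Base: (Hub, need=1).
Iteration 1: components of {Hub} -> Bolt = 1*4 = 4.
Iteration 2: components of {Bolt} -> Seal = 4*4 = 16.
Iteration 3: components of {Seal} -> Cover = 16*3 = 48, Gizmo = 16*1 = 16.
Iteration 4: no further components; recursion stops.
Total rows emitted: 5.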